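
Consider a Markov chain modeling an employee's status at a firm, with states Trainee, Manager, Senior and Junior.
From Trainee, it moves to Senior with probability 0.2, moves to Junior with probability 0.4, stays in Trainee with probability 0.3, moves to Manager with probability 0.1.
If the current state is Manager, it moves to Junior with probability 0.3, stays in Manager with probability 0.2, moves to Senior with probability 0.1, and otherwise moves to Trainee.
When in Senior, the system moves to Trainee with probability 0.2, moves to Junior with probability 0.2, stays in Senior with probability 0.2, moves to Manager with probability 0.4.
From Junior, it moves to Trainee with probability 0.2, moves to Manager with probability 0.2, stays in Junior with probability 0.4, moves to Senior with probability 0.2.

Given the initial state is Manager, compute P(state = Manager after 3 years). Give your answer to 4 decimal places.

0.2080

Propagate the distribution vector 3 years from Manager.
After 0 years: (0.0000, 1.0000, 0.0000, 0.0000)
After 1 year: (0.4000, 0.2000, 0.1000, 0.3000)
After 2 years: (0.2800, 0.1800, 0.1800, 0.3600)
After 3 years: (0.2640, 0.2080, 0.1820, 0.3460)
P(in Manager after 3 years) = 0.2080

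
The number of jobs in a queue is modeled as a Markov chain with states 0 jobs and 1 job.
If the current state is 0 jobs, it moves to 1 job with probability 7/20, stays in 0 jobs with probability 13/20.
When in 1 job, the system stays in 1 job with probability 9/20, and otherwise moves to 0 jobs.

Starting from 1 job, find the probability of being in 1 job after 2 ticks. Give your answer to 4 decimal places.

0.3950

Sum over the intermediate state after 1 tick:
P = P(1 job→0 jobs)·P(0 jobs→1 job) + P(1 job→1 job)·P(1 job→1 job)
  = 0.55×0.35 + 0.45×0.45
  = 0.1925 + 0.2025 = 0.3950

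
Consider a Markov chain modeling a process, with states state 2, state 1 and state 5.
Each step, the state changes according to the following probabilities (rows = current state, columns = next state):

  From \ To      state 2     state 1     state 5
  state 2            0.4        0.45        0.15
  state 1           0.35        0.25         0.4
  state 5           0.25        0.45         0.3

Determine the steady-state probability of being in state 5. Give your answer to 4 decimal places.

0.2868

Let the stationary distribution be π with π = πP and π_1 + π_2 + π_3 = 1.
π_1 = 0.4·π_1 + 0.35·π_2 + 0.25·π_3
π_2 = 0.45·π_1 + 0.25·π_2 + 0.45·π_3
Solving with the normalization constraint gives π = (0.3382, 0.3750, 0.2868).
So the stationary probability of state 5 is 0.2868.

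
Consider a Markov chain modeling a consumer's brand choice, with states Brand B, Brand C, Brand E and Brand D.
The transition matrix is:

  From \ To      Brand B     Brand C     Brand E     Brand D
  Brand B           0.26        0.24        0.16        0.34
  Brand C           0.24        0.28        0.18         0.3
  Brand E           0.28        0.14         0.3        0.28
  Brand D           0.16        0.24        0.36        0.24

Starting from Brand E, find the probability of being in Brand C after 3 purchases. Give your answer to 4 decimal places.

Propagate the distribution vector 3 purchases from Brand E.
After 0 purchases: (0.0000, 0.0000, 1.0000, 0.0000)
After 1 purchase: (0.2800, 0.1400, 0.3000, 0.2800)
After 2 purchases: (0.2352, 0.2156, 0.2608, 0.2884)
After 3 purchases: (0.2321, 0.2225, 0.2585, 0.2869)
P(in Brand C after 3 purchases) = 0.2225

0.2225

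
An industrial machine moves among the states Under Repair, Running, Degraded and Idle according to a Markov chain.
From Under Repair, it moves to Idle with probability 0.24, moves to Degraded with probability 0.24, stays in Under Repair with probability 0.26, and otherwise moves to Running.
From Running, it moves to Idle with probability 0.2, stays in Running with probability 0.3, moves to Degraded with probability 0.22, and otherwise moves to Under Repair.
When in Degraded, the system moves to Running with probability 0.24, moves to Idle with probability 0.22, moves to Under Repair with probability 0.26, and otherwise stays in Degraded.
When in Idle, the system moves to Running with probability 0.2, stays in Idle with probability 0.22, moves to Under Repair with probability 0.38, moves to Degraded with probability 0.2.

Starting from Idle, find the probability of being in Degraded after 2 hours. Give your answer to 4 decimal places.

Propagate the distribution vector 2 hours from Idle.
After 0 hours: (0.0000, 0.0000, 0.0000, 1.0000)
After 1 hour: (0.3800, 0.2000, 0.2000, 0.2200)
After 2 hours: (0.2904, 0.2508, 0.2352, 0.2236)
P(in Degraded after 2 hours) = 0.2352

0.2352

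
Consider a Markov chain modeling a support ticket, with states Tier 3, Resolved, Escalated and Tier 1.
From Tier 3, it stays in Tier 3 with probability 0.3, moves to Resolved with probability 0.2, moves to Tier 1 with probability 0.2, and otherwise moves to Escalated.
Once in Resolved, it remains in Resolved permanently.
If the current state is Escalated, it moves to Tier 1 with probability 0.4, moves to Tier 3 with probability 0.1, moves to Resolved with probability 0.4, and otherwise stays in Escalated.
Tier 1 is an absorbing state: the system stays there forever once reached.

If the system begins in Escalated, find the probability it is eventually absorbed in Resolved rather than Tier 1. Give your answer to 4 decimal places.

Let h(s) be the probability of absorption at Resolved starting from transient state s. Then h(Resolved) = 1 and h(Tier 1) = 0. By first-step analysis:
h(Tier 3) = 0.3·h(Tier 3) + 0.2·1 + 0.3·h(Escalated) + 0.2·0
h(Escalated) = 0.1·h(Tier 3) + 0.4·1 + 0.1·h(Escalated) + 0.4·0
Solving: h(Tier 3) = 0.5000, h(Escalated) = 0.5000.
Starting from Escalated, the probability is 0.5000.

0.5000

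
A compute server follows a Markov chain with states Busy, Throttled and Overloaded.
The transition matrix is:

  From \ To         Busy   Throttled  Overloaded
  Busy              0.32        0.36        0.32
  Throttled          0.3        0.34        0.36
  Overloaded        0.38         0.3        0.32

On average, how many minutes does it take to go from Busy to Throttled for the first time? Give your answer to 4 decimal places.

Let t(s) be the expected number of minutes to first reach Throttled from state s, with t(Throttled) = 0. Conditioning on the first minute:
t(Busy) = 1 + 0.32·t(Busy) + 0.32·t(Overloaded)
t(Overloaded) = 1 + 0.38·t(Busy) + 0.32·t(Overloaded)
Solving: t(Busy) = 2.9343, t(Overloaded) = 3.1103.
Expected minutes from Busy to Throttled: 2.9343.

2.9343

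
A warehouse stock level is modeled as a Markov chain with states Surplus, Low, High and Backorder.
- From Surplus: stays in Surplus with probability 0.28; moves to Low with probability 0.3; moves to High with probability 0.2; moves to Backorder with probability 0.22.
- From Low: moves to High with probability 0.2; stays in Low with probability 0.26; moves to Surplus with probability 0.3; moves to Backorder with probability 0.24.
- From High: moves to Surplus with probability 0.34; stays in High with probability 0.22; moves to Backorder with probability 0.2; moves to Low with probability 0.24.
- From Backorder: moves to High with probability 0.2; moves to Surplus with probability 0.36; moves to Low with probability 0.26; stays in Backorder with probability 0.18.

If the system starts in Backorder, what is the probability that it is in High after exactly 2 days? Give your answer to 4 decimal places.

0.2040

Propagate the distribution vector 2 days from Backorder.
After 0 days: (0.0000, 0.0000, 0.0000, 1.0000)
After 1 day: (0.3600, 0.2600, 0.2000, 0.1800)
After 2 days: (0.3116, 0.2704, 0.2040, 0.2140)
P(in High after 2 days) = 0.2040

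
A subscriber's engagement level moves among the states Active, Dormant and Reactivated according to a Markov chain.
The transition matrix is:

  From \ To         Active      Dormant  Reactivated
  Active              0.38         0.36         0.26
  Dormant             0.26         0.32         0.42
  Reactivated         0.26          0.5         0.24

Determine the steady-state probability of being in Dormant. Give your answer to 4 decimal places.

Let the stationary distribution be π with π = πP and π_1 + π_2 + π_3 = 1.
π_1 = 0.38·π_1 + 0.26·π_2 + 0.26·π_3
π_2 = 0.36·π_1 + 0.32·π_2 + 0.5·π_3
Solving with the normalization constraint gives π = (0.2955, 0.3887, 0.3159).
So the stationary probability of Dormant is 0.3887.

0.3887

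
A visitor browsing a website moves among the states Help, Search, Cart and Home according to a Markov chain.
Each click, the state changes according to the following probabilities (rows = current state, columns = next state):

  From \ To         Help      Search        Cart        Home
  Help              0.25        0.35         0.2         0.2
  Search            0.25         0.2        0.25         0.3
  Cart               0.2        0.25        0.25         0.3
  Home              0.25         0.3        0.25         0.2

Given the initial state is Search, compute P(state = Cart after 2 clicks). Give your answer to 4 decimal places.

Propagate the distribution vector 2 clicks from Search.
After 0 clicks: (0.0000, 1.0000, 0.0000, 0.0000)
After 1 click: (0.2500, 0.2000, 0.2500, 0.3000)
After 2 clicks: (0.2375, 0.2800, 0.2375, 0.2450)
P(in Cart after 2 clicks) = 0.2375

0.2375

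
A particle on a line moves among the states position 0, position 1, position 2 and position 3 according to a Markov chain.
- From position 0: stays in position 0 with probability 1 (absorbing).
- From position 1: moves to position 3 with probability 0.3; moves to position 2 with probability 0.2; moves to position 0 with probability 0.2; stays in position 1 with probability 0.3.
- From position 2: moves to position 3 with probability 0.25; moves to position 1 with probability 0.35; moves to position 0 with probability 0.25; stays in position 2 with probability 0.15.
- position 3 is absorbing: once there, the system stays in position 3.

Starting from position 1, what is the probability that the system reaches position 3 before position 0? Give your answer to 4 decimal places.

Let h(s) be the probability of absorption at position 3 starting from transient state s. Then h(position 3) = 1 and h(position 0) = 0. By first-step analysis:
h(position 1) = 0.2·0 + 0.3·h(position 1) + 0.2·h(position 2) + 0.3·1
h(position 2) = 0.25·0 + 0.35·h(position 1) + 0.15·h(position 2) + 0.25·1
Solving: h(position 1) = 0.5810, h(position 2) = 0.5333.
Starting from position 1, the probability is 0.5810.

0.5810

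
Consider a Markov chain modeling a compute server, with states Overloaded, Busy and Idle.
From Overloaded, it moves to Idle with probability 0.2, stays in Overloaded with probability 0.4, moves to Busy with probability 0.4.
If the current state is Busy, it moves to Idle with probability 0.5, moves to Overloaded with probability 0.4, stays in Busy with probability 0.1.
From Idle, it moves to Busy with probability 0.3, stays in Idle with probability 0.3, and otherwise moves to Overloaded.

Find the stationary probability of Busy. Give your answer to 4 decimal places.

Let the stationary distribution be π with π = πP and π_1 + π_2 + π_3 = 1.
π_1 = 0.4·π_1 + 0.4·π_2 + 0.4·π_3
π_2 = 0.4·π_1 + 0.1·π_2 + 0.3·π_3
Solving with the normalization constraint gives π = (0.4000, 0.2833, 0.3167).
So the stationary probability of Busy is 0.2833.

0.2833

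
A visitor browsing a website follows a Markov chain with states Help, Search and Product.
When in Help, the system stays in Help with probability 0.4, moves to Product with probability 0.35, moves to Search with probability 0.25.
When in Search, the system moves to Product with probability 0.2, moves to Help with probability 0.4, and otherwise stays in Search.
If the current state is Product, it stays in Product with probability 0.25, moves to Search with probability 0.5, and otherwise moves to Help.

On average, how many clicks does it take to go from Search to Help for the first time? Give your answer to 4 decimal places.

2.7143

Let t(s) be the expected number of clicks to first reach Help from state s, with t(Help) = 0. Conditioning on the first click:
t(Search) = 1 + 0.4·t(Search) + 0.2·t(Product)
t(Product) = 1 + 0.5·t(Search) + 0.25·t(Product)
Solving: t(Search) = 2.7143, t(Product) = 3.1429.
Expected clicks from Search to Help: 2.7143.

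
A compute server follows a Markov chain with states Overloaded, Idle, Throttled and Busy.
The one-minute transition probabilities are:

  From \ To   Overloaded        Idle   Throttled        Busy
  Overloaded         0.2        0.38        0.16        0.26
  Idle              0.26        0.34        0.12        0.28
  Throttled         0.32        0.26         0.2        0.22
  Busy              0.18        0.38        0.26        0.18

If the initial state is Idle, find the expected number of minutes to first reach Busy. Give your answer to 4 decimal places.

3.7531

Let t(s) be the expected number of minutes to first reach Busy from state s, with t(Busy) = 0. Conditioning on the first minute:
t(Overloaded) = 1 + 0.2·t(Overloaded) + 0.38·t(Idle) + 0.16·t(Throttled)
t(Idle) = 1 + 0.26·t(Overloaded) + 0.34·t(Idle) + 0.12·t(Throttled)
t(Throttled) = 1 + 0.32·t(Overloaded) + 0.26·t(Idle) + 0.2·t(Throttled)
Solving: t(Overloaded) = 3.8333, t(Idle) = 3.7531, t(Throttled) = 4.0031.
Expected minutes from Idle to Busy: 3.7531.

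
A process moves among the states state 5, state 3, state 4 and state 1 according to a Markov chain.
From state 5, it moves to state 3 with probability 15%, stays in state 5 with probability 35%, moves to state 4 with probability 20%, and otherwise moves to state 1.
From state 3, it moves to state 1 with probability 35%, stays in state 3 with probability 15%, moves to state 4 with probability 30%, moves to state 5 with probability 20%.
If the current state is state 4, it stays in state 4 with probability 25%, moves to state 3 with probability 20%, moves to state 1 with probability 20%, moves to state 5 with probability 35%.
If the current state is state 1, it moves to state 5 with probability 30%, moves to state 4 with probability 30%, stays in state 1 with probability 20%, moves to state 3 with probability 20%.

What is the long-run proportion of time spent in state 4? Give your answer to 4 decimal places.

Let the stationary distribution be π with π = πP and π_1 + π_2 + π_3 + π_4 = 1.
π_1 = 0.35·π_1 + 0.2·π_2 + 0.35·π_3 + 0.3·π_4
π_2 = 0.15·π_1 + 0.15·π_2 + 0.2·π_3 + 0.2·π_4
π_3 = 0.2·π_1 + 0.3·π_2 + 0.25·π_3 + 0.3·π_4
Solving with the normalization constraint gives π = (0.3108, 0.1757, 0.2561, 0.2574).
So the stationary probability of state 4 is 0.2561.

0.2561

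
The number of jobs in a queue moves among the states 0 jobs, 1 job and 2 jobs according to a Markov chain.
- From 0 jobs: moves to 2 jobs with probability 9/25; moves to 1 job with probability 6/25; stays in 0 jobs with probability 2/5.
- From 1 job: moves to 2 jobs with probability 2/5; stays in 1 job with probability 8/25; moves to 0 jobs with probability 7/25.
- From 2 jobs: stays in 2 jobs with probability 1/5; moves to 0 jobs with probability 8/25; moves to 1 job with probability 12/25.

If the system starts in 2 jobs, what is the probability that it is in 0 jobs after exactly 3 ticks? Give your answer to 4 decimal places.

Propagate the distribution vector 3 ticks from 2 jobs.
After 0 ticks: (0.0000, 0.0000, 1.0000)
After 1 tick: (0.3200, 0.4800, 0.2000)
After 2 ticks: (0.3264, 0.3264, 0.3472)
After 3 ticks: (0.3331, 0.3494, 0.3175)
P(in 0 jobs after 3 ticks) = 0.3331

0.3331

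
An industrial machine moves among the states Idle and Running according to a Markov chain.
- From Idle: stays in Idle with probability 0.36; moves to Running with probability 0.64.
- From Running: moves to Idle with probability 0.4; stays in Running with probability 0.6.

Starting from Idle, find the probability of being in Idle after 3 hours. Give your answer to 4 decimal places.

Propagate the distribution vector 3 hours from Idle.
After 0 hours: (1.0000, 0.0000)
After 1 hour: (0.3600, 0.6400)
After 2 hours: (0.3856, 0.6144)
After 3 hours: (0.3846, 0.6154)
P(in Idle after 3 hours) = 0.3846

0.3846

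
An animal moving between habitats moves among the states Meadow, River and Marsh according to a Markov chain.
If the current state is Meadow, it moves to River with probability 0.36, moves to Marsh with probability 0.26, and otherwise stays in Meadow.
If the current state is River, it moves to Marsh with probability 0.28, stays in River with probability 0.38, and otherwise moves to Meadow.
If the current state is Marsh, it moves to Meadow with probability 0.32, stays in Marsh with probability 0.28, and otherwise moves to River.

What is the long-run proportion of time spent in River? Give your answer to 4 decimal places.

0.3785

Let the stationary distribution be π with π = πP and π_1 + π_2 + π_3 = 1.
π_1 = 0.38·π_1 + 0.34·π_2 + 0.32·π_3
π_2 = 0.36·π_1 + 0.38·π_2 + 0.4·π_3
Solving with the normalization constraint gives π = (0.3485, 0.3785, 0.2730).
So the stationary probability of River is 0.3785.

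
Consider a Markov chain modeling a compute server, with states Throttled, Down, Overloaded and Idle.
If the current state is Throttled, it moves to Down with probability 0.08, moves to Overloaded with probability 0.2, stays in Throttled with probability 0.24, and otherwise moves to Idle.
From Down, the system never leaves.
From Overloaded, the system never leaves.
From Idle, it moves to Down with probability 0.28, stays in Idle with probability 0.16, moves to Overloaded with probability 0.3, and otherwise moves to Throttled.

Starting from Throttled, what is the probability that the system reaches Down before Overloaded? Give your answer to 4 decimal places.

0.3925

Let h(s) be the probability of absorption at Down starting from transient state s. Then h(Down) = 1 and h(Overloaded) = 0. By first-step analysis:
h(Throttled) = 0.24·h(Throttled) + 0.08·1 + 0.2·0 + 0.48·h(Idle)
h(Idle) = 0.26·h(Throttled) + 0.28·1 + 0.3·0 + 0.16·h(Idle)
Solving: h(Throttled) = 0.3925, h(Idle) = 0.4548.
Starting from Throttled, the probability is 0.3925.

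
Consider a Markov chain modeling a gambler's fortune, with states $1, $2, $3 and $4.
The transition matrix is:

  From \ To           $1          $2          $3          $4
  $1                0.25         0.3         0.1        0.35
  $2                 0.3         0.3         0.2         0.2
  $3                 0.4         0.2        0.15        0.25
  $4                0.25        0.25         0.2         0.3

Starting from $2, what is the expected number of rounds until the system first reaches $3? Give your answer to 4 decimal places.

5.7903

Let t(s) be the expected number of rounds to first reach $3 from state s, with t($3) = 0. Conditioning on the first round:
t($1) = 1 + 0.25·t($1) + 0.3·t($2) + 0.35·t($4)
t($2) = 1 + 0.3·t($1) + 0.3·t($2) + 0.2·t($4)
t($4) = 1 + 0.25·t($1) + 0.25·t($2) + 0.3·t($4)
Solving: t($1) = 6.3374, t($2) = 5.7903, t($4) = 5.7599.
Expected rounds from $2 to $3: 5.7903.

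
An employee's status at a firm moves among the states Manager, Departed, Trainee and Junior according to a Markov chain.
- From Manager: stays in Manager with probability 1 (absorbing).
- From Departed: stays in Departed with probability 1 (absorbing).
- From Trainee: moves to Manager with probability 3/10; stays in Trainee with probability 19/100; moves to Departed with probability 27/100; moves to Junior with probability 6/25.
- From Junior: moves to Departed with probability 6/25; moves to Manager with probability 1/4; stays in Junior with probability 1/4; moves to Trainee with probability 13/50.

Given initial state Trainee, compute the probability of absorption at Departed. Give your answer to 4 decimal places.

Let h(s) be the probability of absorption at Departed starting from transient state s. Then h(Departed) = 1 and h(Manager) = 0. By first-step analysis:
h(Trainee) = 0.3·0 + 0.27·1 + 0.19·h(Trainee) + 0.24·h(Junior)
h(Junior) = 0.25·0 + 0.24·1 + 0.26·h(Trainee) + 0.25·h(Junior)
Solving: h(Trainee) = 0.4772, h(Junior) = 0.4854.
Starting from Trainee, the probability is 0.4772.

0.4772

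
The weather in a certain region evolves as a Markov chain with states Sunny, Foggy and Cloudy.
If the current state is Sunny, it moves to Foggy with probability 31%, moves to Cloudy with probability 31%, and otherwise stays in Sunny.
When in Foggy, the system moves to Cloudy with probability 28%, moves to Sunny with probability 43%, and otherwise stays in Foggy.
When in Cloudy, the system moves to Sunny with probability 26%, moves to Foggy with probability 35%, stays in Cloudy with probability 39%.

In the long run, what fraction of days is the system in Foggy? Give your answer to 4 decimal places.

0.3167

Let the stationary distribution be π with π = πP and π_1 + π_2 + π_3 = 1.
π_1 = 0.38·π_1 + 0.43·π_2 + 0.26·π_3
π_2 = 0.31·π_1 + 0.29·π_2 + 0.35·π_3
Solving with the normalization constraint gives π = (0.3566, 0.3167, 0.3266).
So the stationary probability of Foggy is 0.3167.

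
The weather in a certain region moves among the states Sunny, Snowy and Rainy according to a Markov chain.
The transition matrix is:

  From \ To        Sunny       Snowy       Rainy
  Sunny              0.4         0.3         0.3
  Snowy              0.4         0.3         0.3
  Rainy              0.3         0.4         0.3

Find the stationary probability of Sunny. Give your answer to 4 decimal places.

0.3700

Let the stationary distribution be π with π = πP and π_1 + π_2 + π_3 = 1.
π_1 = 0.4·π_1 + 0.4·π_2 + 0.3·π_3
π_2 = 0.3·π_1 + 0.3·π_2 + 0.4·π_3
Solving with the normalization constraint gives π = (0.3700, 0.3300, 0.3000).
So the stationary probability of Sunny is 0.3700.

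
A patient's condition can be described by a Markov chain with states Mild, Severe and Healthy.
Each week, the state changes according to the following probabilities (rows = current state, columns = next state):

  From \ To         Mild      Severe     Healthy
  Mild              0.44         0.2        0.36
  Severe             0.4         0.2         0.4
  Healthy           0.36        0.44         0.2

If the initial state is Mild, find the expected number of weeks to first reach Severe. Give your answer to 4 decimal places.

3.6432

Let t(s) be the expected number of weeks to first reach Severe from state s, with t(Severe) = 0. Conditioning on the first week:
t(Mild) = 1 + 0.44·t(Mild) + 0.36·t(Healthy)
t(Healthy) = 1 + 0.36·t(Mild) + 0.2·t(Healthy)
Solving: t(Mild) = 3.6432, t(Healthy) = 2.8894.
Expected weeks from Mild to Severe: 3.6432.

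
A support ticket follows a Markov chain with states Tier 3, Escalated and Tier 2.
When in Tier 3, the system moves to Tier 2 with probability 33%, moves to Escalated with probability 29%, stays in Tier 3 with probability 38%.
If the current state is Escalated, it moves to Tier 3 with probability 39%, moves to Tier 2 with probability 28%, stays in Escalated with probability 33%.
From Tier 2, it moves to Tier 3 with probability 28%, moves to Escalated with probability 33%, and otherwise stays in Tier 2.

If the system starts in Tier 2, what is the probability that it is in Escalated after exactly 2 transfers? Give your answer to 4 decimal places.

Sum over the intermediate state after 1 transfer:
P = P(Tier 2→Tier 3)·P(Tier 3→Escalated) + P(Tier 2→Escalated)·P(Escalated→Escalated) + P(Tier 2→Tier 2)·P(Tier 2→Escalated)
  = 0.28×0.29 + 0.33×0.33 + 0.39×0.33
  = 0.0812 + 0.1089 + 0.1287 = 0.3188

0.3188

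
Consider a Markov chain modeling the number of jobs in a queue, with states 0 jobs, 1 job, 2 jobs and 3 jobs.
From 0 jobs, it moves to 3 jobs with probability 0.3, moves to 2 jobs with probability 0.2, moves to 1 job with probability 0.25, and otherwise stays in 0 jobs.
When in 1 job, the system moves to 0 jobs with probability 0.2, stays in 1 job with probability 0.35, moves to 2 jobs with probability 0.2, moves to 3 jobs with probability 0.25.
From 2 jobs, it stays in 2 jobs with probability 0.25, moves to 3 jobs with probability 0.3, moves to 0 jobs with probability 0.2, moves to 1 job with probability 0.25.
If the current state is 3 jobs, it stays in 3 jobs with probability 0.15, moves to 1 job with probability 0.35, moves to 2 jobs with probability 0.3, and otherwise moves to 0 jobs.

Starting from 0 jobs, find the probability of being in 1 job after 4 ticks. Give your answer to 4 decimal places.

Propagate the distribution vector 4 ticks from 0 jobs.
After 0 ticks: (1.0000, 0.0000, 0.0000, 0.0000)
After 1 tick: (0.2500, 0.2500, 0.2000, 0.3000)
After 2 ticks: (0.2125, 0.3050, 0.2400, 0.2425)
After 3 ticks: (0.2106, 0.3048, 0.2363, 0.2484)
After 4 ticks: (0.2105, 0.3053, 0.2367, 0.2475)
P(in 1 job after 4 ticks) = 0.3053

0.3053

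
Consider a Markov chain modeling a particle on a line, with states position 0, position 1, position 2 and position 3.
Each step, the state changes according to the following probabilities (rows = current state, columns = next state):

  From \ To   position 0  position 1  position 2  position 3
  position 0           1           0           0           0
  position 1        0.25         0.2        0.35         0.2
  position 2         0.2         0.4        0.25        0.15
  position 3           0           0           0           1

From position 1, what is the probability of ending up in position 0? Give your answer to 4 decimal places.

Let h(s) be the probability of absorption at position 0 starting from transient state s. Then h(position 0) = 1 and h(position 3) = 0. By first-step analysis:
h(position 1) = 0.25·1 + 0.2·h(position 1) + 0.35·h(position 2) + 0.2·0
h(position 2) = 0.2·1 + 0.4·h(position 1) + 0.25·h(position 2) + 0.15·0
Solving: h(position 1) = 0.5598, h(position 2) = 0.5652.
Starting from position 1, the probability is 0.5598.

0.5598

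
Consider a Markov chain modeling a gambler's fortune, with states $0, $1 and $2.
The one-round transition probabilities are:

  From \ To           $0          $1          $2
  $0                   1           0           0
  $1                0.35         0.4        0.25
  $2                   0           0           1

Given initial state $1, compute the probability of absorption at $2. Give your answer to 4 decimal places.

Let h(s) be the probability of absorption at $2 starting from transient state s. Then h($2) = 1 and h($0) = 0. By first-step analysis:
h($1) = 0.35·0 + 0.4·h($1) + 0.25·1
Solving: h($1) = 0.4167.
Starting from $1, the probability is 0.4167.

0.4167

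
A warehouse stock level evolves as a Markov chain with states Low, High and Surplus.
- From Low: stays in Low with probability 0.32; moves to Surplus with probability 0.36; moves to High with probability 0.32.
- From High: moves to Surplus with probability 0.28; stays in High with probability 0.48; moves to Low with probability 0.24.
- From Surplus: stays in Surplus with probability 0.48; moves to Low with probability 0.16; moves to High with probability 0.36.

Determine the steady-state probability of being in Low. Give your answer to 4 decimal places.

0.2284

Let the stationary distribution be π with π = πP and π_1 + π_2 + π_3 = 1.
π_1 = 0.32·π_1 + 0.24·π_2 + 0.16·π_3
π_2 = 0.32·π_1 + 0.48·π_2 + 0.36·π_3
Solving with the normalization constraint gives π = (0.2284, 0.3987, 0.3728).
So the stationary probability of Low is 0.2284.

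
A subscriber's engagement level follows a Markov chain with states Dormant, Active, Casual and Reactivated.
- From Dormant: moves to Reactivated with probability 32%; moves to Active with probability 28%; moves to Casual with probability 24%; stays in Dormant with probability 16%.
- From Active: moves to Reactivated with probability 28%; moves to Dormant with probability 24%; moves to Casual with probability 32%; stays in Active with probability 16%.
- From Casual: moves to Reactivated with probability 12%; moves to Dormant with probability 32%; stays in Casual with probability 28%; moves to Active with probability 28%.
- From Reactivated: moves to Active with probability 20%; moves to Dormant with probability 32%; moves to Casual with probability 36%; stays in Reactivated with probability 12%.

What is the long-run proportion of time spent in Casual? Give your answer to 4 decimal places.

0.2958

Let the stationary distribution be π with π = πP and π_1 + π_2 + π_3 + π_4 = 1.
π_1 = 0.16·π_1 + 0.24·π_2 + 0.32·π_3 + 0.32·π_4
π_2 = 0.28·π_1 + 0.16·π_2 + 0.28·π_3 + 0.2·π_4
π_3 = 0.24·π_1 + 0.32·π_2 + 0.28·π_3 + 0.36·π_4
Solving with the normalization constraint gives π = (0.2597, 0.2350, 0.2958, 0.2095).
So the stationary probability of Casual is 0.2958.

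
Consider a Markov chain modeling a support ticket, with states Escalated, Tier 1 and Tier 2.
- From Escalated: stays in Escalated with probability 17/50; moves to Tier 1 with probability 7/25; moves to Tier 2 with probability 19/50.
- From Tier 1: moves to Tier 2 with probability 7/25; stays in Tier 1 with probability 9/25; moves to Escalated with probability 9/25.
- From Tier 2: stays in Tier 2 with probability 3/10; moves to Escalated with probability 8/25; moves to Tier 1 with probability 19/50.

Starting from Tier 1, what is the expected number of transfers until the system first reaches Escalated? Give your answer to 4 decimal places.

2.8689

Let t(s) be the expected number of transfers to first reach Escalated from state s, with t(Escalated) = 0. Conditioning on the first transfer:
t(Tier 1) = 1 + 0.36·t(Tier 1) + 0.28·t(Tier 2)
t(Tier 2) = 1 + 0.38·t(Tier 1) + 0.3·t(Tier 2)
Solving: t(Tier 1) = 2.8689, t(Tier 2) = 2.9859.
Expected transfers from Tier 1 to Escalated: 2.8689.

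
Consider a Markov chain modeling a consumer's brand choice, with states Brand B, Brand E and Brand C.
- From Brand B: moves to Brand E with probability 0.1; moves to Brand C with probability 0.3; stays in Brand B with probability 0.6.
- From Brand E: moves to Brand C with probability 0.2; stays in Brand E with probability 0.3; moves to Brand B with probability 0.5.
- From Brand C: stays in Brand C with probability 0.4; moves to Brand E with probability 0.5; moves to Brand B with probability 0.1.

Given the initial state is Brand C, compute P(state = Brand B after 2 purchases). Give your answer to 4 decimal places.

0.3500

Sum over the intermediate state after 1 purchase:
P = P(Brand C→Brand B)·P(Brand B→Brand B) + P(Brand C→Brand E)·P(Brand E→Brand B) + P(Brand C→Brand C)·P(Brand C→Brand B)
  = 0.1×0.6 + 0.5×0.5 + 0.4×0.1
  = 0.0600 + 0.2500 + 0.0400 = 0.3500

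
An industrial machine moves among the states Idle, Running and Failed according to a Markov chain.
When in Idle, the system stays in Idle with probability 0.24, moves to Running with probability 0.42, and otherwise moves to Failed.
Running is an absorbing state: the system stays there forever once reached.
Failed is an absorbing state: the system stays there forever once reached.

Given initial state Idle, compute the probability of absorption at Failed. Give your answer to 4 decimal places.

0.4474

Let h(s) be the probability of absorption at Failed starting from transient state s. Then h(Failed) = 1 and h(Running) = 0. By first-step analysis:
h(Idle) = 0.24·h(Idle) + 0.42·0 + 0.34·1
Solving: h(Idle) = 0.4474.
Starting from Idle, the probability is 0.4474.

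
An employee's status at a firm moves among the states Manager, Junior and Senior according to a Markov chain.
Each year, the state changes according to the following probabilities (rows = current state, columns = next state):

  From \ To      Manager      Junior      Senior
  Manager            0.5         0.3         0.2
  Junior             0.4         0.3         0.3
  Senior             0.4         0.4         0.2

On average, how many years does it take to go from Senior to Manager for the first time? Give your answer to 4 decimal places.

2.5000

Let t(s) be the expected number of years to first reach Manager from state s, with t(Manager) = 0. Conditioning on the first year:
t(Junior) = 1 + 0.3·t(Junior) + 0.3·t(Senior)
t(Senior) = 1 + 0.4·t(Junior) + 0.2·t(Senior)
Solving: t(Junior) = 2.5000, t(Senior) = 2.5000.
Expected years from Senior to Manager: 2.5000.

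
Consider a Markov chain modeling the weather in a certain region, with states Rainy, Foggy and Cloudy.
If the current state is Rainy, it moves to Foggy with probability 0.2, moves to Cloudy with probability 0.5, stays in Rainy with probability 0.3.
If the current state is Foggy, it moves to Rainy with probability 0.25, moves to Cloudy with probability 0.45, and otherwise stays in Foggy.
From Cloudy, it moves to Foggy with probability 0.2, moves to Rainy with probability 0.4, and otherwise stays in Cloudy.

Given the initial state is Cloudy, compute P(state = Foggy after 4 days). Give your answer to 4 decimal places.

Propagate the distribution vector 4 days from Cloudy.
After 0 days: (0.0000, 0.0000, 1.0000)
After 1 day: (0.4000, 0.2000, 0.4000)
After 2 days: (0.3300, 0.2200, 0.4500)
After 3 days: (0.3340, 0.2220, 0.4440)
After 4 days: (0.3333, 0.2222, 0.4445)
P(in Foggy after 4 days) = 0.2222

0.2222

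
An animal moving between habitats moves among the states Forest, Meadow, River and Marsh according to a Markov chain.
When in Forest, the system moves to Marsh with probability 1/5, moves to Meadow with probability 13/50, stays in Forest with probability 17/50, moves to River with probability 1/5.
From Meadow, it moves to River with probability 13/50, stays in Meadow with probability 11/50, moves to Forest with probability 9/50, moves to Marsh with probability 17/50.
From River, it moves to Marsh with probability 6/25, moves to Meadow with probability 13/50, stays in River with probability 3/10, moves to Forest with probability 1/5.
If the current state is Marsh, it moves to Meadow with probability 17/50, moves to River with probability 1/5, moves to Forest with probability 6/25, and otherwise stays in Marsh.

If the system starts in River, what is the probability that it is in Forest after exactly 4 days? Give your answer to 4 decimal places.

0.2379

Propagate the distribution vector 4 days from River.
After 0 days: (0.0000, 0.0000, 1.0000, 0.0000)
After 1 day: (0.2000, 0.2600, 0.3000, 0.2400)
After 2 days: (0.2324, 0.2688, 0.2456, 0.2532)
After 3 days: (0.2373, 0.2695, 0.2407, 0.2525)
After 4 days: (0.2379, 0.2694, 0.2402, 0.2524)
P(in Forest after 4 days) = 0.2379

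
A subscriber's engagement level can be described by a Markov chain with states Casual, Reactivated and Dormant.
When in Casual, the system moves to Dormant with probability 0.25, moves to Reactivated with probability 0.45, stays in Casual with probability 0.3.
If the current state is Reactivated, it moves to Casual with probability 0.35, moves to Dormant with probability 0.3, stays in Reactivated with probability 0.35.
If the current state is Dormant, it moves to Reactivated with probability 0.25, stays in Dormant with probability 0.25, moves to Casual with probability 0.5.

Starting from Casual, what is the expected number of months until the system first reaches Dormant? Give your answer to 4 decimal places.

Let t(s) be the expected number of months to first reach Dormant from state s, with t(Dormant) = 0. Conditioning on the first month:
t(Casual) = 1 + 0.3·t(Casual) + 0.45·t(Reactivated)
t(Reactivated) = 1 + 0.35·t(Casual) + 0.35·t(Reactivated)
Solving: t(Casual) = 3.6975, t(Reactivated) = 3.5294.
Expected months from Casual to Dormant: 3.6975.

3.6975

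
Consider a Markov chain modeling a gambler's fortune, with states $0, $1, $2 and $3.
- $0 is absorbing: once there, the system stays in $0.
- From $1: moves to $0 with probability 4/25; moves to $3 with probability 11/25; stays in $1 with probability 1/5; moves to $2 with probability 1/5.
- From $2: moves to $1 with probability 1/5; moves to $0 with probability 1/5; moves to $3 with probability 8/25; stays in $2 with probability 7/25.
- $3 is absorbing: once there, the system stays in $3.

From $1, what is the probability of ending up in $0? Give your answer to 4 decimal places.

0.2896

Let h(s) be the probability of absorption at $0 starting from transient state s. Then h($0) = 1 and h($3) = 0. By first-step analysis:
h($1) = 0.16·1 + 0.2·h($1) + 0.2·h($2) + 0.44·0
h($2) = 0.2·1 + 0.2·h($1) + 0.28·h($2) + 0.32·0
Solving: h($1) = 0.2896, h($2) = 0.3582.
Starting from $1, the probability is 0.2896.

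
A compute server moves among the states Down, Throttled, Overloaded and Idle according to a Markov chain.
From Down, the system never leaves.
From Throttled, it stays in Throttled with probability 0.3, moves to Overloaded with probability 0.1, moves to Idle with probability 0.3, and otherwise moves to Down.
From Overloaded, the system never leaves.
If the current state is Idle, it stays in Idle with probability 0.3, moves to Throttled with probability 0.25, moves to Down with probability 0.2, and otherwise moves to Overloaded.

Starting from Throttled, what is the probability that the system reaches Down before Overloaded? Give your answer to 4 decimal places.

Let h(s) be the probability of absorption at Down starting from transient state s. Then h(Down) = 1 and h(Overloaded) = 0. By first-step analysis:
h(Throttled) = 0.3·1 + 0.3·h(Throttled) + 0.1·0 + 0.3·h(Idle)
h(Idle) = 0.2·1 + 0.25·h(Throttled) + 0.25·0 + 0.3·h(Idle)
Solving: h(Throttled) = 0.6506, h(Idle) = 0.5181.
Starting from Throttled, the probability is 0.6506.

0.6506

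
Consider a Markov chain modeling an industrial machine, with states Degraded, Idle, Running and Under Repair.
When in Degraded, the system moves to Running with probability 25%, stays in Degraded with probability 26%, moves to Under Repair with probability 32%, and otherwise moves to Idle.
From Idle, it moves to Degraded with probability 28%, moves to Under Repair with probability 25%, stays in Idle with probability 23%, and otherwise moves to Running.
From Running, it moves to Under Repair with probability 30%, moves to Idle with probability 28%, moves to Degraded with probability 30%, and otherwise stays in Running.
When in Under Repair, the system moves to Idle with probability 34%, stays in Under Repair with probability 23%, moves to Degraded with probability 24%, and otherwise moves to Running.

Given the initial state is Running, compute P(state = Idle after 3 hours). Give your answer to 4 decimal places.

0.2546

Propagate the distribution vector 3 hours from Running.
After 0 hours: (0.0000, 0.0000, 1.0000, 0.0000)
After 1 hour: (0.3000, 0.2800, 0.1200, 0.3000)
After 2 hours: (0.2644, 0.2510, 0.2136, 0.2710)
After 3 hours: (0.2681, 0.2546, 0.2035, 0.2738)
P(in Idle after 3 hours) = 0.2546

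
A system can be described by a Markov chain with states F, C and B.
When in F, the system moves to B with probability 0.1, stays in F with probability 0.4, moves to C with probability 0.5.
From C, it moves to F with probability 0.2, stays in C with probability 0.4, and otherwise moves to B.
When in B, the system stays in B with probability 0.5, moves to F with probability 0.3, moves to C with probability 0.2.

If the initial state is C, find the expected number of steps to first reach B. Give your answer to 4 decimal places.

3.0769

Let t(s) be the expected number of steps to first reach B from state s, with t(B) = 0. Conditioning on the first step:
t(F) = 1 + 0.4·t(F) + 0.5·t(C)
t(C) = 1 + 0.2·t(F) + 0.4·t(C)
Solving: t(F) = 4.2308, t(C) = 3.0769.
Expected steps from C to B: 3.0769.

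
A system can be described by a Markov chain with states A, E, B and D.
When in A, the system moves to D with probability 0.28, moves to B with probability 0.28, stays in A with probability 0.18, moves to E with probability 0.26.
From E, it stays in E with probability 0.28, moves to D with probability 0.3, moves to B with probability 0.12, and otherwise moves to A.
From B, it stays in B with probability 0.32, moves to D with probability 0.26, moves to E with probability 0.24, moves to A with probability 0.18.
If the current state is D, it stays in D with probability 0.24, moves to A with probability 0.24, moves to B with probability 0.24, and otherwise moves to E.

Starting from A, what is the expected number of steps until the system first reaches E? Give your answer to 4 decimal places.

Let t(s) be the expected number of steps to first reach E from state s, with t(E) = 0. Conditioning on the first step:
t(A) = 1 + 0.18·t(A) + 0.28·t(B) + 0.28·t(D)
t(B) = 1 + 0.18·t(A) + 0.32·t(B) + 0.26·t(D)
t(D) = 1 + 0.24·t(A) + 0.24·t(B) + 0.24·t(D)
Solving: t(A) = 3.8511, t(B) = 3.9330, t(D) = 3.7739.
Expected steps from A to E: 3.8511.

3.8511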